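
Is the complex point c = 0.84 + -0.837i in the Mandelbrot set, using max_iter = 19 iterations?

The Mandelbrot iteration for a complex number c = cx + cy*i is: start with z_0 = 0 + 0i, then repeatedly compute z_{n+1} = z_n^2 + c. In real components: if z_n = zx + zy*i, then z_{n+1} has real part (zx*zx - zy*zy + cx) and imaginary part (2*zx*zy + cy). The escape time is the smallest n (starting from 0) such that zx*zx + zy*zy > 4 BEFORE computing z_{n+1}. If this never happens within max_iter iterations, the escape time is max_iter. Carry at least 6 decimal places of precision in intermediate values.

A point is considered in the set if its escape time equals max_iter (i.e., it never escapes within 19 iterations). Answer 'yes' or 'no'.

z_0 = 0 + 0i, c = 0.8400 + -0.8370i
Iter 1: z = 0.8400 + -0.8370i, |z|^2 = 1.4062
Iter 2: z = 0.8450 + -2.2432i, |z|^2 = 5.7458
Escaped at iteration 2

Answer: no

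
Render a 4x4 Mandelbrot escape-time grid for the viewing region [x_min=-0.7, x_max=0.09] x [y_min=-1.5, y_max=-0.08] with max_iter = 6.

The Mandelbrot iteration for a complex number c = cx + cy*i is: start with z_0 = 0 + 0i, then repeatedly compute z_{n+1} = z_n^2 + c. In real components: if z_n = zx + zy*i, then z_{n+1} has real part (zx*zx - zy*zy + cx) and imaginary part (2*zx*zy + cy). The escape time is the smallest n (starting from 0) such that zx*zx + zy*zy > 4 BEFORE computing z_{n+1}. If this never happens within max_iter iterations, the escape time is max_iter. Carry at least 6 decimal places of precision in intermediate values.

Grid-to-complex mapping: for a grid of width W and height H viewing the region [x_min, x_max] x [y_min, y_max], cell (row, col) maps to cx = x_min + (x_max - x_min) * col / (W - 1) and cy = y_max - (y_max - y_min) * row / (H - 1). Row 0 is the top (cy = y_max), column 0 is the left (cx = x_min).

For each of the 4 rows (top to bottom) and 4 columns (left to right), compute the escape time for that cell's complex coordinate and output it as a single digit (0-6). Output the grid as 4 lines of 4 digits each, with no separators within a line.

(row=0, col=0): c = -0.7000 + -0.0800i → escape time 6
(row=0, col=1): c = -0.4367 + -0.0800i → escape time 6
(row=0, col=2): c = -0.1733 + -0.0800i → escape time 6
(row=0, col=3): c = 0.0900 + -0.0800i → escape time 6
(row=1, col=0): c = -0.7000 + -0.5533i → escape time 6
(row=1, col=1): c = -0.4367 + -0.5533i → escape time 6
(row=1, col=2): c = -0.1733 + -0.5533i → escape time 6
(row=1, col=3): c = 0.0900 + -0.5533i → escape time 6
(row=2, col=0): c = -0.7000 + -1.0267i → escape time 3
(row=2, col=1): c = -0.4367 + -1.0267i → escape time 4
(row=2, col=2): c = -0.1733 + -1.0267i → escape time 6
(row=2, col=3): c = 0.0900 + -1.0267i → escape time 4
(row=3, col=0): c = -0.7000 + -1.5000i → escape time 2
(row=3, col=1): c = -0.4367 + -1.5000i → escape time 2
(row=3, col=2): c = -0.1733 + -1.5000i → escape time 2
(row=3, col=3): c = 0.0900 + -1.5000i → escape time 2

Answer: 6666
6666
3464
2222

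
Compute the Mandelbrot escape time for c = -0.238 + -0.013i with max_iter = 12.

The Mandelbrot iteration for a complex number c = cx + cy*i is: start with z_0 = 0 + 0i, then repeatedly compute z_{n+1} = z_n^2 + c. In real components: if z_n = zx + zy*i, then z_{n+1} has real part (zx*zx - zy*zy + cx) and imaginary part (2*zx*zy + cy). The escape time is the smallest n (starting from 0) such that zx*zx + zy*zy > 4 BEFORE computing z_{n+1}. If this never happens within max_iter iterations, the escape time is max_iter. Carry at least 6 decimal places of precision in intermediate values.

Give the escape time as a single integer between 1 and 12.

Answer: 12

Derivation:
z_0 = 0 + 0i, c = -0.2380 + -0.0130i
Iter 1: z = -0.2380 + -0.0130i, |z|^2 = 0.0568
Iter 2: z = -0.1815 + -0.0068i, |z|^2 = 0.0330
Iter 3: z = -0.2051 + -0.0105i, |z|^2 = 0.0422
Iter 4: z = -0.1960 + -0.0087i, |z|^2 = 0.0385
Iter 5: z = -0.1996 + -0.0096i, |z|^2 = 0.0399
Iter 6: z = -0.1982 + -0.0092i, |z|^2 = 0.0394
Iter 7: z = -0.1988 + -0.0094i, |z|^2 = 0.0396
Iter 8: z = -0.1986 + -0.0093i, |z|^2 = 0.0395
Iter 9: z = -0.1987 + -0.0093i, |z|^2 = 0.0396
Iter 10: z = -0.1986 + -0.0093i, |z|^2 = 0.0395
Iter 11: z = -0.1986 + -0.0093i, |z|^2 = 0.0395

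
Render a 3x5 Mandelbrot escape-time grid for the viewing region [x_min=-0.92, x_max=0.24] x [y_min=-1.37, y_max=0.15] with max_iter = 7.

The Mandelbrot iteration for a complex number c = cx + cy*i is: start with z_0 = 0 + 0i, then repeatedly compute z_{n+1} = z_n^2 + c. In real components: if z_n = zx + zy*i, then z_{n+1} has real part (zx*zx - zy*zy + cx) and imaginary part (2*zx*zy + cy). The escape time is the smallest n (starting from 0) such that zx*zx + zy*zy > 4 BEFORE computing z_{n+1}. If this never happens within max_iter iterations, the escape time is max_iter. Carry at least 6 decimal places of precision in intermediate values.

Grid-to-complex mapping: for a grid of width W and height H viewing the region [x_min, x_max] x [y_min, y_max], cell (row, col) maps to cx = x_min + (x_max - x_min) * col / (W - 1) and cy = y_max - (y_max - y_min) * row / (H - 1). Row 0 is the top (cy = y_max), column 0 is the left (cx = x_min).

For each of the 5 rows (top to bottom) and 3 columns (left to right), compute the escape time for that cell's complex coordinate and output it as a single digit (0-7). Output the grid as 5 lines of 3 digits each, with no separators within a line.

(row=0, col=0): c = -0.9200 + 0.1500i → escape time 7
(row=0, col=1): c = -0.3400 + 0.1500i → escape time 7
(row=0, col=2): c = 0.2400 + 0.1500i → escape time 7
(row=1, col=0): c = -0.9200 + -0.2300i → escape time 7
(row=1, col=1): c = -0.3400 + -0.2300i → escape time 7
(row=1, col=2): c = 0.2400 + -0.2300i → escape time 7
(row=2, col=0): c = -0.9200 + -0.6100i → escape time 5
(row=2, col=1): c = -0.3400 + -0.6100i → escape time 7
(row=2, col=2): c = 0.2400 + -0.6100i → escape time 7
(row=3, col=0): c = -0.9200 + -0.9900i → escape time 3
(row=3, col=1): c = -0.3400 + -0.9900i → escape time 5
(row=3, col=2): c = 0.2400 + -0.9900i → escape time 4
(row=4, col=0): c = -0.9200 + -1.3700i → escape time 2
(row=4, col=1): c = -0.3400 + -1.3700i → escape time 2
(row=4, col=2): c = 0.2400 + -1.3700i → escape time 2

Answer: 777
777
577
354
222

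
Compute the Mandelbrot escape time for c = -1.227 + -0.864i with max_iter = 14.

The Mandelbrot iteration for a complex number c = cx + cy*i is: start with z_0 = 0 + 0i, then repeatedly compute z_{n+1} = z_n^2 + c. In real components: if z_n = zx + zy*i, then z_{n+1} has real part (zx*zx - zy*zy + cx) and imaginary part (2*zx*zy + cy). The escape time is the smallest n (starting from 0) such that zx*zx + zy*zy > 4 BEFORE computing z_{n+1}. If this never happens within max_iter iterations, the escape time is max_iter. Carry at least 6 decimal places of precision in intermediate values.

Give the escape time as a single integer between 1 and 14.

Answer: 3

Derivation:
z_0 = 0 + 0i, c = -1.2270 + -0.8640i
Iter 1: z = -1.2270 + -0.8640i, |z|^2 = 2.2520
Iter 2: z = -0.4680 + 1.2563i, |z|^2 = 1.7972
Iter 3: z = -2.5862 + -2.0398i, |z|^2 = 10.8490
Escaped at iteration 3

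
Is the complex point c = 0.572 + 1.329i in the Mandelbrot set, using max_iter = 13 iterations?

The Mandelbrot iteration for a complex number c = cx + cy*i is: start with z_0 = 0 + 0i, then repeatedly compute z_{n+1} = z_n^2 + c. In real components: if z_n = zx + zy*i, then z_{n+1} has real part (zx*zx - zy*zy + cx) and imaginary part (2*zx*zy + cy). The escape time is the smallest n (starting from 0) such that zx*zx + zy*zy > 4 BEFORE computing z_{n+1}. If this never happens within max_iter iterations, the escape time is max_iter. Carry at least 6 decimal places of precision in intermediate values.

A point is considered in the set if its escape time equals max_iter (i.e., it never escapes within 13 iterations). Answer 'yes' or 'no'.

z_0 = 0 + 0i, c = 0.5720 + 1.3290i
Iter 1: z = 0.5720 + 1.3290i, |z|^2 = 2.0934
Iter 2: z = -0.8671 + 2.8494i, |z|^2 = 8.8707
Escaped at iteration 2

Answer: no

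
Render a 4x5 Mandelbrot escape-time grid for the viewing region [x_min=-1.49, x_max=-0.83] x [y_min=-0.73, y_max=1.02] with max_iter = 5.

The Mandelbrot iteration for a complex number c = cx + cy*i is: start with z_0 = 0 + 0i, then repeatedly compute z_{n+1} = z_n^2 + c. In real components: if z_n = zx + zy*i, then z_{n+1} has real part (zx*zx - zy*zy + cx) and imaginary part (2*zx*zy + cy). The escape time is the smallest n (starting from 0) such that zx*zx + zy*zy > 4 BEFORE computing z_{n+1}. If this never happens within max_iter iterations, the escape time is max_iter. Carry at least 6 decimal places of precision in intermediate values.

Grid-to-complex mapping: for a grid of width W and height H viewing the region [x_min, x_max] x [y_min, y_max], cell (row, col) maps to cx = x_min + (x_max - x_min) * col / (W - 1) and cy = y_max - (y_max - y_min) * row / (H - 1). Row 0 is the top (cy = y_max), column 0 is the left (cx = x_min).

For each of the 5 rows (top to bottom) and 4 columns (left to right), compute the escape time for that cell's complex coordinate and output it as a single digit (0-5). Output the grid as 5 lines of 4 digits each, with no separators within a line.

Answer: 2333
3345
5555
5555
3334

Derivation:
(row=0, col=0): c = -1.4900 + 1.0200i → escape time 2
(row=0, col=1): c = -1.2700 + 1.0200i → escape time 3
(row=0, col=2): c = -1.0500 + 1.0200i → escape time 3
(row=0, col=3): c = -0.8300 + 1.0200i → escape time 3
(row=1, col=0): c = -1.4900 + 0.5825i → escape time 3
(row=1, col=1): c = -1.2700 + 0.5825i → escape time 3
(row=1, col=2): c = -1.0500 + 0.5825i → escape time 4
(row=1, col=3): c = -0.8300 + 0.5825i → escape time 5
(row=2, col=0): c = -1.4900 + 0.1450i → escape time 5
(row=2, col=1): c = -1.2700 + 0.1450i → escape time 5
(row=2, col=2): c = -1.0500 + 0.1450i → escape time 5
(row=2, col=3): c = -0.8300 + 0.1450i → escape time 5
(row=3, col=0): c = -1.4900 + -0.2925i → escape time 5
(row=3, col=1): c = -1.2700 + -0.2925i → escape time 5
(row=3, col=2): c = -1.0500 + -0.2925i → escape time 5
(row=3, col=3): c = -0.8300 + -0.2925i → escape time 5
(row=4, col=0): c = -1.4900 + -0.7300i → escape time 3
(row=4, col=1): c = -1.2700 + -0.7300i → escape time 3
(row=4, col=2): c = -1.0500 + -0.7300i → escape time 3
(row=4, col=3): c = -0.8300 + -0.7300i → escape time 4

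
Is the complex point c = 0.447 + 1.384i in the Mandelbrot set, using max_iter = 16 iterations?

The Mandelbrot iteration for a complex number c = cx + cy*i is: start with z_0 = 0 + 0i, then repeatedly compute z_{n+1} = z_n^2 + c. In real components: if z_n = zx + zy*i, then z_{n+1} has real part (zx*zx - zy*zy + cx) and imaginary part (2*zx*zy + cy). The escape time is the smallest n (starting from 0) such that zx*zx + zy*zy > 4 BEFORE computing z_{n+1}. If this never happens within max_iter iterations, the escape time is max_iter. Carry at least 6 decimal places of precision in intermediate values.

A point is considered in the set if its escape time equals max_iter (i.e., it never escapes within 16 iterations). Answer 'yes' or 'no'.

z_0 = 0 + 0i, c = 0.4470 + 1.3840i
Iter 1: z = 0.4470 + 1.3840i, |z|^2 = 2.1153
Iter 2: z = -1.2686 + 2.6213i, |z|^2 = 8.4807
Escaped at iteration 2

Answer: no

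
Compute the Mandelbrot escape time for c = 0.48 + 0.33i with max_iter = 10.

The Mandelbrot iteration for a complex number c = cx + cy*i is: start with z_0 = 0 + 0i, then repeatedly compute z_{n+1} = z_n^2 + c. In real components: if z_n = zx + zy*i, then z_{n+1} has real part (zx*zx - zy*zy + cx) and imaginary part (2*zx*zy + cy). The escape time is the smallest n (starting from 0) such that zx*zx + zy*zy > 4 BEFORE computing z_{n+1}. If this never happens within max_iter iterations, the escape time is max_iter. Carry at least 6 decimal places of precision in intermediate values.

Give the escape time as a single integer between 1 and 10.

Answer: 6

Derivation:
z_0 = 0 + 0i, c = 0.4800 + 0.3300i
Iter 1: z = 0.4800 + 0.3300i, |z|^2 = 0.3393
Iter 2: z = 0.6015 + 0.6468i, |z|^2 = 0.7802
Iter 3: z = 0.4235 + 1.1081i, |z|^2 = 1.4072
Iter 4: z = -0.5686 + 1.2685i, |z|^2 = 1.9323
Iter 5: z = -0.8057 + -1.1124i, |z|^2 = 1.8866
Iter 6: z = -0.1083 + 2.1226i, |z|^2 = 4.5170
Escaped at iteration 6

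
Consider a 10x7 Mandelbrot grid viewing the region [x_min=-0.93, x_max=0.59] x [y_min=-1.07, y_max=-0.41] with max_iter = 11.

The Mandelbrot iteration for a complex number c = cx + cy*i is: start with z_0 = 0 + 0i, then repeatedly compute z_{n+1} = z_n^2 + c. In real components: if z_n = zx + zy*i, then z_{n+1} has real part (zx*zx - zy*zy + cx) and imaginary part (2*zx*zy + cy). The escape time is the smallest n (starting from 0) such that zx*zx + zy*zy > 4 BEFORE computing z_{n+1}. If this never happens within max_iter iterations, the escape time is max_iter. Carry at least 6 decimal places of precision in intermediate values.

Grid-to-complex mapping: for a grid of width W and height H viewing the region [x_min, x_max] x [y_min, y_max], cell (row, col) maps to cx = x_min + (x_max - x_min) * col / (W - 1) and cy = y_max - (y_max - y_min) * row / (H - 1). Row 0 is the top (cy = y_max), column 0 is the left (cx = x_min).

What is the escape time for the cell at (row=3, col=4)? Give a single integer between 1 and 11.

Answer: 11

Derivation:
z_0 = 0 + 0i, c = -0.2544 + -0.7400i
Iter 1: z = -0.2544 + -0.7400i, |z|^2 = 0.6123
Iter 2: z = -0.7373 + -0.3634i, |z|^2 = 0.6757
Iter 3: z = 0.1571 + -0.2041i, |z|^2 = 0.0663
Iter 4: z = -0.2714 + -0.8041i, |z|^2 = 0.7203
Iter 5: z = -0.8274 + -0.3035i, |z|^2 = 0.7767
Iter 6: z = 0.3380 + -0.2378i, |z|^2 = 0.1708
Iter 7: z = -0.1967 + -0.9008i, |z|^2 = 0.8501
Iter 8: z = -1.0271 + -0.3856i, |z|^2 = 1.2036
Iter 9: z = 0.6518 + 0.0521i, |z|^2 = 0.4276
Iter 10: z = 0.1677 + -0.6721i, |z|^2 = 0.4798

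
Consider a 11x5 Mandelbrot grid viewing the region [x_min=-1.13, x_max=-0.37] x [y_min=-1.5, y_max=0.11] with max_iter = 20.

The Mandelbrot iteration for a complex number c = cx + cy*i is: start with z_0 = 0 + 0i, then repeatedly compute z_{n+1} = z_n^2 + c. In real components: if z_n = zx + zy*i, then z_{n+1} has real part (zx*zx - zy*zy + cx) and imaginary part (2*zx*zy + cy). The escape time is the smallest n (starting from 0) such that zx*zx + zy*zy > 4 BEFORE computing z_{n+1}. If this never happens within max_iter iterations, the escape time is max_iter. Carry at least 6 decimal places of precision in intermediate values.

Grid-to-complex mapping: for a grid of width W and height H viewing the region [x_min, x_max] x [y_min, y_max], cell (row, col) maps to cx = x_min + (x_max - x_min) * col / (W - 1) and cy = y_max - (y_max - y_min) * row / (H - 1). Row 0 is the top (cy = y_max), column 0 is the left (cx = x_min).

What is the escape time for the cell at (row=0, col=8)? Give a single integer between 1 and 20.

z_0 = 0 + 0i, c = -0.5220 + 0.1100i
Iter 1: z = -0.5220 + 0.1100i, |z|^2 = 0.2846
Iter 2: z = -0.2616 + -0.0048i, |z|^2 = 0.0685
Iter 3: z = -0.4536 + 0.1125i, |z|^2 = 0.2184
Iter 4: z = -0.3289 + 0.0079i, |z|^2 = 0.1083
Iter 5: z = -0.4139 + 0.1048i, |z|^2 = 0.1823
Iter 6: z = -0.3617 + 0.0233i, |z|^2 = 0.1314
Iter 7: z = -0.3917 + 0.0932i, |z|^2 = 0.1621
Iter 8: z = -0.3772 + 0.0370i, |z|^2 = 0.1437
Iter 9: z = -0.3811 + 0.0821i, |z|^2 = 0.1519
Iter 10: z = -0.3835 + 0.0474i, |z|^2 = 0.1493
Iter 11: z = -0.3772 + 0.0736i, |z|^2 = 0.1477
Iter 12: z = -0.3852 + 0.0545i, |z|^2 = 0.1513
Iter 13: z = -0.3766 + 0.0680i, |z|^2 = 0.1465
Iter 14: z = -0.3848 + 0.0588i, |z|^2 = 0.1515
Iter 15: z = -0.3774 + 0.0648i, |z|^2 = 0.1466
Iter 16: z = -0.3838 + 0.0611i, |z|^2 = 0.1510
Iter 17: z = -0.3784 + 0.0631i, |z|^2 = 0.1472
Iter 18: z = -0.3828 + 0.0622i, |z|^2 = 0.1504
Iter 19: z = -0.3794 + 0.0624i, |z|^2 = 0.1478

Answer: 20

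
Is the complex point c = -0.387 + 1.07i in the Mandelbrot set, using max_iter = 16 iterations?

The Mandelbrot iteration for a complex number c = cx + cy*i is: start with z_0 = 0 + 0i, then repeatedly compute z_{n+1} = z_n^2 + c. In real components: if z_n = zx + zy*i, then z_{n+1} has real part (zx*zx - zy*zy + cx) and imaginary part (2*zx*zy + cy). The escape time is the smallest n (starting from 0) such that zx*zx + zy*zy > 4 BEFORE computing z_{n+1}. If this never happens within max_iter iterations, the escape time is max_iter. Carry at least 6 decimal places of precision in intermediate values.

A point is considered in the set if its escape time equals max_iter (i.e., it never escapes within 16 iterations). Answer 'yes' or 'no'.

Answer: no

Derivation:
z_0 = 0 + 0i, c = -0.3870 + 1.0700i
Iter 1: z = -0.3870 + 1.0700i, |z|^2 = 1.2947
Iter 2: z = -1.3821 + 0.2418i, |z|^2 = 1.9688
Iter 3: z = 1.4648 + 0.4015i, |z|^2 = 2.3069
Iter 4: z = 1.5974 + 2.2464i, |z|^2 = 7.5980
Escaped at iteration 4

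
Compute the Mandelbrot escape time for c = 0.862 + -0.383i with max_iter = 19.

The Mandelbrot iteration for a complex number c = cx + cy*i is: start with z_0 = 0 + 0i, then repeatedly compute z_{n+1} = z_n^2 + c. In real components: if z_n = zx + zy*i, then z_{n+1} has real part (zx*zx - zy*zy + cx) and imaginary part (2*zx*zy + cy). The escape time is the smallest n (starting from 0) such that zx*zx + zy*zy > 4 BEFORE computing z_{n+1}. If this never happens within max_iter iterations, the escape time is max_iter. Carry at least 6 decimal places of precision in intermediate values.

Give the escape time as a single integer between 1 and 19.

z_0 = 0 + 0i, c = 0.8620 + -0.3830i
Iter 1: z = 0.8620 + -0.3830i, |z|^2 = 0.8897
Iter 2: z = 1.4584 + -1.0433i, |z|^2 = 3.2153
Iter 3: z = 1.9003 + -3.4260i, |z|^2 = 15.3486
Escaped at iteration 3

Answer: 3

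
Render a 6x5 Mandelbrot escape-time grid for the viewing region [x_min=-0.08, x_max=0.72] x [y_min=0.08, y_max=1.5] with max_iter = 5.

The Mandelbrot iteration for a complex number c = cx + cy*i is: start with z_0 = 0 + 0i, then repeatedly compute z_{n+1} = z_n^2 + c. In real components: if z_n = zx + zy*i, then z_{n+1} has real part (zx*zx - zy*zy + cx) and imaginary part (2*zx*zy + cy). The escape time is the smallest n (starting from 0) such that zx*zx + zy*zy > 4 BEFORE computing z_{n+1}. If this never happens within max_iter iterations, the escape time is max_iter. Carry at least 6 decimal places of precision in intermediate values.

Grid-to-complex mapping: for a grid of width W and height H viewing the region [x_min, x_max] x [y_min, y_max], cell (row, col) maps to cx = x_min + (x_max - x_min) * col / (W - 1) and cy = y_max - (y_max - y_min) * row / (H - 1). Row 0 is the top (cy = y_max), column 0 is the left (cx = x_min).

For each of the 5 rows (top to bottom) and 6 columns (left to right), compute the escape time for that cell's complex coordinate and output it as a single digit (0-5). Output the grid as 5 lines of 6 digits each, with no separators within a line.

Answer: 222222
433222
555432
555543
555543

Derivation:
(row=0, col=0): c = -0.0800 + 1.5000i → escape time 2
(row=0, col=1): c = 0.0800 + 1.5000i → escape time 2
(row=0, col=2): c = 0.2400 + 1.5000i → escape time 2
(row=0, col=3): c = 0.4000 + 1.5000i → escape time 2
(row=0, col=4): c = 0.5600 + 1.5000i → escape time 2
(row=0, col=5): c = 0.7200 + 1.5000i → escape time 2
(row=1, col=0): c = -0.0800 + 1.1450i → escape time 4
(row=1, col=1): c = 0.0800 + 1.1450i → escape time 3
(row=1, col=2): c = 0.2400 + 1.1450i → escape time 3
(row=1, col=3): c = 0.4000 + 1.1450i → escape time 2
(row=1, col=4): c = 0.5600 + 1.1450i → escape time 2
(row=1, col=5): c = 0.7200 + 1.1450i → escape time 2
(row=2, col=0): c = -0.0800 + 0.7900i → escape time 5
(row=2, col=1): c = 0.0800 + 0.7900i → escape time 5
(row=2, col=2): c = 0.2400 + 0.7900i → escape time 5
(row=2, col=3): c = 0.4000 + 0.7900i → escape time 4
(row=2, col=4): c = 0.5600 + 0.7900i → escape time 3
(row=2, col=5): c = 0.7200 + 0.7900i → escape time 2
(row=3, col=0): c = -0.0800 + 0.4350i → escape time 5
(row=3, col=1): c = 0.0800 + 0.4350i → escape time 5
(row=3, col=2): c = 0.2400 + 0.4350i → escape time 5
(row=3, col=3): c = 0.4000 + 0.4350i → escape time 5
(row=3, col=4): c = 0.5600 + 0.4350i → escape time 4
(row=3, col=5): c = 0.7200 + 0.4350i → escape time 3
(row=4, col=0): c = -0.0800 + 0.0800i → escape time 5
(row=4, col=1): c = 0.0800 + 0.0800i → escape time 5
(row=4, col=2): c = 0.2400 + 0.0800i → escape time 5
(row=4, col=3): c = 0.4000 + 0.0800i → escape time 5
(row=4, col=4): c = 0.5600 + 0.0800i → escape time 4
(row=4, col=5): c = 0.7200 + 0.0800i → escape time 3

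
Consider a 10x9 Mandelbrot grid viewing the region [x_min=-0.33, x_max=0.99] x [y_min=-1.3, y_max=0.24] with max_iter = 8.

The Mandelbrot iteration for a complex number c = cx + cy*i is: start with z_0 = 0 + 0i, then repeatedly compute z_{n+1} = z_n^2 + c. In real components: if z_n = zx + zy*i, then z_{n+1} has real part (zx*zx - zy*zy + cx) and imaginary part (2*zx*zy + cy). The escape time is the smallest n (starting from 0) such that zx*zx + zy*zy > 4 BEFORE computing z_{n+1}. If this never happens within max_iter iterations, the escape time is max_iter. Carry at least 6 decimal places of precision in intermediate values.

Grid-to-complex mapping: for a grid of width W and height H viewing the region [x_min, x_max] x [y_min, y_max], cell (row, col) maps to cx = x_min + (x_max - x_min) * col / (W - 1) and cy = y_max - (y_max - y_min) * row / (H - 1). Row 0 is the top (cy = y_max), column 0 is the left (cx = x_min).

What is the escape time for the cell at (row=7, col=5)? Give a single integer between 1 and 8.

z_0 = 0 + 0i, c = 0.4033 + -1.1075i
Iter 1: z = 0.4033 + -1.1075i, |z|^2 = 1.3892
Iter 2: z = -0.6605 + -2.0009i, |z|^2 = 4.4399
Escaped at iteration 2

Answer: 2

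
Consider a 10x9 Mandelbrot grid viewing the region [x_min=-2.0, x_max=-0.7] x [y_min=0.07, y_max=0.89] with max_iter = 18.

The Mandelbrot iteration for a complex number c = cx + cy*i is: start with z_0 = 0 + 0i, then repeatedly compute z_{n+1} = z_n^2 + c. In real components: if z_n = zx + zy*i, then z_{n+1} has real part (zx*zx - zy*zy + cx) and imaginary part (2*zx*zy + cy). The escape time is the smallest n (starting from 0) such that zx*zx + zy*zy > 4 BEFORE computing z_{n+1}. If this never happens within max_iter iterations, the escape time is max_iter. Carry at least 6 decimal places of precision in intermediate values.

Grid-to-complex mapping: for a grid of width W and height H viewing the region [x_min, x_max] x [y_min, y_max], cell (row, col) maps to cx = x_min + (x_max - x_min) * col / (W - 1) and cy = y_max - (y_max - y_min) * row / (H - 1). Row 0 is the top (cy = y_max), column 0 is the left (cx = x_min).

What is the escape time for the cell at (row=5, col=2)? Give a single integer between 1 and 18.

z_0 = 0 + 0i, c = -1.7111 + 0.3775i
Iter 1: z = -1.7111 + 0.3775i, |z|^2 = 3.0704
Iter 2: z = 1.0743 + -0.9144i, |z|^2 = 1.9902
Iter 3: z = -1.3931 + -1.5871i, |z|^2 = 4.4598
Escaped at iteration 3

Answer: 3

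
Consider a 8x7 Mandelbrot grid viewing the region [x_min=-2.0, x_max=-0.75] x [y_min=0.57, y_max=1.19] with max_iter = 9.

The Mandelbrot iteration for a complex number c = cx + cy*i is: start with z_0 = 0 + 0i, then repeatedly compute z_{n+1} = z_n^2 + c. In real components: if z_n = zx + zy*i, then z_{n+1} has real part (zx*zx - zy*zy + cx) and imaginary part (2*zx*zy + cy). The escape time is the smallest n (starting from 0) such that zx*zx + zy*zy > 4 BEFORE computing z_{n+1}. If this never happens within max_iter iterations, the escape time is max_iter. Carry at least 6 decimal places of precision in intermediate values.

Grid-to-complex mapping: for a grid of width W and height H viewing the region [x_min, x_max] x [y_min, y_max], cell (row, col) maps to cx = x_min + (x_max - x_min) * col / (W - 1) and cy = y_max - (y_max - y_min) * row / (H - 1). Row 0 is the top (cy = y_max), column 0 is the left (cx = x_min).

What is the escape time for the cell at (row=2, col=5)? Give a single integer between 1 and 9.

Answer: 3

Derivation:
z_0 = 0 + 0i, c = -1.1071 + 0.9833i
Iter 1: z = -1.1071 + 0.9833i, |z|^2 = 2.1927
Iter 2: z = -0.8483 + -1.1940i, |z|^2 = 2.1454
Iter 3: z = -1.8132 + 3.0092i, |z|^2 = 12.3432
Escaped at iteration 3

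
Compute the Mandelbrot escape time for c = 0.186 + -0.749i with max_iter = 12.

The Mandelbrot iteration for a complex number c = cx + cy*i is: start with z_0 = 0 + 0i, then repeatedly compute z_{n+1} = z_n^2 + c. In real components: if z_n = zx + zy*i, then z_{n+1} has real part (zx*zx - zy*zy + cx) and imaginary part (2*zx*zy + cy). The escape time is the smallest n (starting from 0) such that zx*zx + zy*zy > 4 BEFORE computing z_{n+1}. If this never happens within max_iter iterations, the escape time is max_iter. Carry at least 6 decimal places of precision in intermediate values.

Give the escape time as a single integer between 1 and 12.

z_0 = 0 + 0i, c = 0.1860 + -0.7490i
Iter 1: z = 0.1860 + -0.7490i, |z|^2 = 0.5956
Iter 2: z = -0.3404 + -1.0276i, |z|^2 = 1.1719
Iter 3: z = -0.7541 + -0.0494i, |z|^2 = 0.5712
Iter 4: z = 0.7523 + -0.6745i, |z|^2 = 1.0209
Iter 5: z = 0.2970 + -1.7639i, |z|^2 = 3.1994
Iter 6: z = -2.8371 + -1.7966i, |z|^2 = 11.2768
Escaped at iteration 6

Answer: 6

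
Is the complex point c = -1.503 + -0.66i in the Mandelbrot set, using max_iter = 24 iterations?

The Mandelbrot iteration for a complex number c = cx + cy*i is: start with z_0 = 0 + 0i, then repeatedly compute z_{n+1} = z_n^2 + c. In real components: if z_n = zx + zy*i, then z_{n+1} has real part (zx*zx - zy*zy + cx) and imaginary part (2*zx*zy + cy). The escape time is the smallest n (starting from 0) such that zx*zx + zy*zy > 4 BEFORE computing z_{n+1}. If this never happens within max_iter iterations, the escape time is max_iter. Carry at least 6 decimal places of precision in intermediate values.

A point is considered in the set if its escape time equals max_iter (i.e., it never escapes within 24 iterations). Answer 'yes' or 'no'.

z_0 = 0 + 0i, c = -1.5030 + -0.6600i
Iter 1: z = -1.5030 + -0.6600i, |z|^2 = 2.6946
Iter 2: z = 0.3204 + 1.3240i, |z|^2 = 1.8555
Iter 3: z = -3.1532 + 0.1884i, |z|^2 = 9.9782
Escaped at iteration 3

Answer: no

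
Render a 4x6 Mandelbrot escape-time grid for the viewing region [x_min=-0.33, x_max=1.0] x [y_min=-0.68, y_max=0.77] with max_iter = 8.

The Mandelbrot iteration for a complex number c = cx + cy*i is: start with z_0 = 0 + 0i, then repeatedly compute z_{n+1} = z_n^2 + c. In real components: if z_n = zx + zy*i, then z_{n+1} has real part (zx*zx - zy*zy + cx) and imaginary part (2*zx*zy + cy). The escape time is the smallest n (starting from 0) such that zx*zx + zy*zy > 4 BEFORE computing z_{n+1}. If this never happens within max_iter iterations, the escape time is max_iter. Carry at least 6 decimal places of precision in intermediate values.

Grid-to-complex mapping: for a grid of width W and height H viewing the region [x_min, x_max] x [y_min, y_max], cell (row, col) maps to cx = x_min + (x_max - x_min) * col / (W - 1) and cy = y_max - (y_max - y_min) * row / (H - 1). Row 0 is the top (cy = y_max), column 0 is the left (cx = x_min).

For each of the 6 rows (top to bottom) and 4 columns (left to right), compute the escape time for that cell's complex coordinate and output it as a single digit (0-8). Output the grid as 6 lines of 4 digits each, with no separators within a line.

Answer: 8632
8842
8842
8842
8842
8832

Derivation:
(row=0, col=0): c = -0.3300 + 0.7700i → escape time 8
(row=0, col=1): c = 0.1133 + 0.7700i → escape time 6
(row=0, col=2): c = 0.5567 + 0.7700i → escape time 3
(row=0, col=3): c = 1.0000 + 0.7700i → escape time 2
(row=1, col=0): c = -0.3300 + 0.4800i → escape time 8
(row=1, col=1): c = 0.1133 + 0.4800i → escape time 8
(row=1, col=2): c = 0.5567 + 0.4800i → escape time 4
(row=1, col=3): c = 1.0000 + 0.4800i → escape time 2
(row=2, col=0): c = -0.3300 + 0.1900i → escape time 8
(row=2, col=1): c = 0.1133 + 0.1900i → escape time 8
(row=2, col=2): c = 0.5567 + 0.1900i → escape time 4
(row=2, col=3): c = 1.0000 + 0.1900i → escape time 2
(row=3, col=0): c = -0.3300 + -0.1000i → escape time 8
(row=3, col=1): c = 0.1133 + -0.1000i → escape time 8
(row=3, col=2): c = 0.5567 + -0.1000i → escape time 4
(row=3, col=3): c = 1.0000 + -0.1000i → escape time 2
(row=4, col=0): c = -0.3300 + -0.3900i → escape time 8
(row=4, col=1): c = 0.1133 + -0.3900i → escape time 8
(row=4, col=2): c = 0.5567 + -0.3900i → escape time 4
(row=4, col=3): c = 1.0000 + -0.3900i → escape time 2
(row=5, col=0): c = -0.3300 + -0.6800i → escape time 8
(row=5, col=1): c = 0.1133 + -0.6800i → escape time 8
(row=5, col=2): c = 0.5567 + -0.6800i → escape time 3
(row=5, col=3): c = 1.0000 + -0.6800i → escape time 2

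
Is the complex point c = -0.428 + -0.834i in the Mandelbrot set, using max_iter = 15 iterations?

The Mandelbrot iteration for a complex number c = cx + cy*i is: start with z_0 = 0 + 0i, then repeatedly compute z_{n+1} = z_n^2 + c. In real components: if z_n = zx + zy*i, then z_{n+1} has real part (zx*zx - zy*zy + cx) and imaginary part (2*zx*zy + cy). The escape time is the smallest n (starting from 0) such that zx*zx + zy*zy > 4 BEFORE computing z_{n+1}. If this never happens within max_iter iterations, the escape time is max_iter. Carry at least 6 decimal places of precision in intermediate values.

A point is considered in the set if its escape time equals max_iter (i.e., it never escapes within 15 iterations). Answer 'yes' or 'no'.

z_0 = 0 + 0i, c = -0.4280 + -0.8340i
Iter 1: z = -0.4280 + -0.8340i, |z|^2 = 0.8787
Iter 2: z = -0.9404 + -0.1201i, |z|^2 = 0.8987
Iter 3: z = 0.4419 + -0.6081i, |z|^2 = 0.5651
Iter 4: z = -0.6026 + -1.3714i, |z|^2 = 2.2439
Iter 5: z = -1.9458 + 0.8188i, |z|^2 = 4.4563
Escaped at iteration 5

Answer: no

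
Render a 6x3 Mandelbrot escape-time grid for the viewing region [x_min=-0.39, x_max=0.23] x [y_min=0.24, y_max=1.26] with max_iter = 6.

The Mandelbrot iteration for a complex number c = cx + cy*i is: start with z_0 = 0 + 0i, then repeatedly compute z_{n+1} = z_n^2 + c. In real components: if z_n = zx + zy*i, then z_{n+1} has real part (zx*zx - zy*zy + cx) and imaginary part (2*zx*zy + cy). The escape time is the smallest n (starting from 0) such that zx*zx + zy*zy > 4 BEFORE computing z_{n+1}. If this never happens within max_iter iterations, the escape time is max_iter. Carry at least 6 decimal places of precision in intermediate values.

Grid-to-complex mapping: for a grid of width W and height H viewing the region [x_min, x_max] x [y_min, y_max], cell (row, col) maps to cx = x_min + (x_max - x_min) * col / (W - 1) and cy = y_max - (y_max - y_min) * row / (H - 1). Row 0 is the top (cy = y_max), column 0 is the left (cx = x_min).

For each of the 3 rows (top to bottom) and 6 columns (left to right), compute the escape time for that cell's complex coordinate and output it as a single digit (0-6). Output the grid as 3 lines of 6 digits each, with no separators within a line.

Answer: 333222
666665
666666

Derivation:
(row=0, col=0): c = -0.3900 + 1.2600i → escape time 3
(row=0, col=1): c = -0.2660 + 1.2600i → escape time 3
(row=0, col=2): c = -0.1420 + 1.2600i → escape time 3
(row=0, col=3): c = -0.0180 + 1.2600i → escape time 2
(row=0, col=4): c = 0.1060 + 1.2600i → escape time 2
(row=0, col=5): c = 0.2300 + 1.2600i → escape time 2
(row=1, col=0): c = -0.3900 + 0.7500i → escape time 6
(row=1, col=1): c = -0.2660 + 0.7500i → escape time 6
(row=1, col=2): c = -0.1420 + 0.7500i → escape time 6
(row=1, col=3): c = -0.0180 + 0.7500i → escape time 6
(row=1, col=4): c = 0.1060 + 0.7500i → escape time 6
(row=1, col=5): c = 0.2300 + 0.7500i → escape time 5
(row=2, col=0): c = -0.3900 + 0.2400i → escape time 6
(row=2, col=1): c = -0.2660 + 0.2400i → escape time 6
(row=2, col=2): c = -0.1420 + 0.2400i → escape time 6
(row=2, col=3): c = -0.0180 + 0.2400i → escape time 6
(row=2, col=4): c = 0.1060 + 0.2400i → escape time 6
(row=2, col=5): c = 0.2300 + 0.2400i → escape time 6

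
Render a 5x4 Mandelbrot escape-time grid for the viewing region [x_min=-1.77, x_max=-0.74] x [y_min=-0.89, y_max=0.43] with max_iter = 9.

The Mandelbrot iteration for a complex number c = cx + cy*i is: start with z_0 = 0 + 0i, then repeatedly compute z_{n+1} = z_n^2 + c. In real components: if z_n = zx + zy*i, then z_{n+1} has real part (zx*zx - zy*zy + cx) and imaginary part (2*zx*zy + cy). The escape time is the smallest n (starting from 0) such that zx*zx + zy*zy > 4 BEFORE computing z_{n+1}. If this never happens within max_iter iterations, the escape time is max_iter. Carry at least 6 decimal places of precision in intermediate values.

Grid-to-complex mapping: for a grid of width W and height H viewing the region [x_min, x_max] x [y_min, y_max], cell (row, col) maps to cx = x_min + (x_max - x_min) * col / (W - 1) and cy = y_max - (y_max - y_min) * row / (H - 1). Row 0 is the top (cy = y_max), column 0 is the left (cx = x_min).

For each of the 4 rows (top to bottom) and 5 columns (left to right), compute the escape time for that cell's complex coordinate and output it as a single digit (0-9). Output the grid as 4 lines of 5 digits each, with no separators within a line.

(row=0, col=0): c = -1.7700 + 0.4300i → escape time 3
(row=0, col=1): c = -1.5125 + 0.4300i → escape time 3
(row=0, col=2): c = -1.2550 + 0.4300i → escape time 8
(row=0, col=3): c = -0.9975 + 0.4300i → escape time 6
(row=0, col=4): c = -0.7400 + 0.4300i → escape time 8
(row=1, col=0): c = -1.7700 + -0.0100i → escape time 9
(row=1, col=1): c = -1.5125 + -0.0100i → escape time 9
(row=1, col=2): c = -1.2550 + -0.0100i → escape time 9
(row=1, col=3): c = -0.9975 + -0.0100i → escape time 9
(row=1, col=4): c = -0.7400 + -0.0100i → escape time 9
(row=2, col=0): c = -1.7700 + -0.4500i → escape time 3
(row=2, col=1): c = -1.5125 + -0.4500i → escape time 3
(row=2, col=2): c = -1.2550 + -0.4500i → escape time 6
(row=2, col=3): c = -0.9975 + -0.4500i → escape time 5
(row=2, col=4): c = -0.7400 + -0.4500i → escape time 8
(row=3, col=0): c = -1.7700 + -0.8900i → escape time 2
(row=3, col=1): c = -1.5125 + -0.8900i → escape time 3
(row=3, col=2): c = -1.2550 + -0.8900i → escape time 3
(row=3, col=3): c = -0.9975 + -0.8900i → escape time 3
(row=3, col=4): c = -0.7400 + -0.8900i → escape time 4

Answer: 33868
99999
33658
23334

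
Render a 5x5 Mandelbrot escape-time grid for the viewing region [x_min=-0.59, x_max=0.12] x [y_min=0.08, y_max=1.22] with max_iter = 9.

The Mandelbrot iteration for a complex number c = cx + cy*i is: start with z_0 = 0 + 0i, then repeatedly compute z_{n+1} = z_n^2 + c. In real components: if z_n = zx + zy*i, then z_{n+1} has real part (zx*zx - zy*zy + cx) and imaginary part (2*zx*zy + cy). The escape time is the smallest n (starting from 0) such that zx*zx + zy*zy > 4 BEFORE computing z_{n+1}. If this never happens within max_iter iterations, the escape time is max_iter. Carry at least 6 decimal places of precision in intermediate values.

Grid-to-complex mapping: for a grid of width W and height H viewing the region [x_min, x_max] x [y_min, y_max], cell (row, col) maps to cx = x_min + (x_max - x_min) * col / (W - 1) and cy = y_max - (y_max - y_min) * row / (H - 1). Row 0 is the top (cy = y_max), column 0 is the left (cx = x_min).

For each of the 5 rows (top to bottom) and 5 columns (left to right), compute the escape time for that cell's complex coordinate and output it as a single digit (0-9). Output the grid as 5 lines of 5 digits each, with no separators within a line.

(row=0, col=0): c = -0.5900 + 1.2200i → escape time 3
(row=0, col=1): c = -0.4125 + 1.2200i → escape time 3
(row=0, col=2): c = -0.2350 + 1.2200i → escape time 3
(row=0, col=3): c = -0.0575 + 1.2200i → escape time 3
(row=0, col=4): c = 0.1200 + 1.2200i → escape time 2
(row=1, col=0): c = -0.5900 + 0.9350i → escape time 4
(row=1, col=1): c = -0.4125 + 0.9350i → escape time 5
(row=1, col=2): c = -0.2350 + 0.9350i → escape time 7
(row=1, col=3): c = -0.0575 + 0.9350i → escape time 9
(row=1, col=4): c = 0.1200 + 0.9350i → escape time 5
(row=2, col=0): c = -0.5900 + 0.6500i → escape time 9
(row=2, col=1): c = -0.4125 + 0.6500i → escape time 9
(row=2, col=2): c = -0.2350 + 0.6500i → escape time 9
(row=2, col=3): c = -0.0575 + 0.6500i → escape time 9
(row=2, col=4): c = 0.1200 + 0.6500i → escape time 9
(row=3, col=0): c = -0.5900 + 0.3650i → escape time 9
(row=3, col=1): c = -0.4125 + 0.3650i → escape time 9
(row=3, col=2): c = -0.2350 + 0.3650i → escape time 9
(row=3, col=3): c = -0.0575 + 0.3650i → escape time 9
(row=3, col=4): c = 0.1200 + 0.3650i → escape time 9
(row=4, col=0): c = -0.5900 + 0.0800i → escape time 9
(row=4, col=1): c = -0.4125 + 0.0800i → escape time 9
(row=4, col=2): c = -0.2350 + 0.0800i → escape time 9
(row=4, col=3): c = -0.0575 + 0.0800i → escape time 9
(row=4, col=4): c = 0.1200 + 0.0800i → escape time 9

Answer: 33332
45795
99999
99999
99999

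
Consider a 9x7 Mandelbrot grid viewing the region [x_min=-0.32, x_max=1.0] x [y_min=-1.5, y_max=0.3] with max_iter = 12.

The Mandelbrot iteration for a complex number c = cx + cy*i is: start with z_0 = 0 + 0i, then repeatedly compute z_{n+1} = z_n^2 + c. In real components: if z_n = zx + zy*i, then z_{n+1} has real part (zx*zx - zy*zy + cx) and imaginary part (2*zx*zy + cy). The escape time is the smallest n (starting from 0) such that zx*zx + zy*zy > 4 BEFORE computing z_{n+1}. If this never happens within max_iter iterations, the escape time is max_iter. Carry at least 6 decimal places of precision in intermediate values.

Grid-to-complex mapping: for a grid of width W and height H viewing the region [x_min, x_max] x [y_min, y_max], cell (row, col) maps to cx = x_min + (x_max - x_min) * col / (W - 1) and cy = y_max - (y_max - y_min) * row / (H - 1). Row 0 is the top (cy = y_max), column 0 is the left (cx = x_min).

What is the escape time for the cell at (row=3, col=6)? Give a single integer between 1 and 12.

Answer: 3

Derivation:
z_0 = 0 + 0i, c = 0.6700 + -0.6000i
Iter 1: z = 0.6700 + -0.6000i, |z|^2 = 0.8089
Iter 2: z = 0.7589 + -1.4040i, |z|^2 = 2.5471
Iter 3: z = -0.7253 + -2.7310i, |z|^2 = 7.9844
Escaped at iteration 3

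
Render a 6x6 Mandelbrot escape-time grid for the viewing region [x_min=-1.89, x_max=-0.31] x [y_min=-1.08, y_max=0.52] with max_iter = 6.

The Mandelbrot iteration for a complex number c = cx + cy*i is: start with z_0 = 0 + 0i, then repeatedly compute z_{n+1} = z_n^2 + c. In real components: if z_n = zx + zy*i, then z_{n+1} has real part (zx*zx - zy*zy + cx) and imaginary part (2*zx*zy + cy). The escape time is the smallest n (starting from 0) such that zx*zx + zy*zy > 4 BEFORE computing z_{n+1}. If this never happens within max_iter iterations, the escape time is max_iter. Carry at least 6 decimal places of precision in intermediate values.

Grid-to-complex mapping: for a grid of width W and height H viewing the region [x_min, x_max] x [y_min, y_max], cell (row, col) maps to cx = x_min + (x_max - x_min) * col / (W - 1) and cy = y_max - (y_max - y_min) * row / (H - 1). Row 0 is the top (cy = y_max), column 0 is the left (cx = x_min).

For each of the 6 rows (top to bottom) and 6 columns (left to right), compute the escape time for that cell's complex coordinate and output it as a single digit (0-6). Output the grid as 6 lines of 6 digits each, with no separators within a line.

(row=0, col=0): c = -1.8900 + 0.5200i → escape time 2
(row=0, col=1): c = -1.5740 + 0.5200i → escape time 3
(row=0, col=2): c = -1.2580 + 0.5200i → escape time 4
(row=0, col=3): c = -0.9420 + 0.5200i → escape time 5
(row=0, col=4): c = -0.6260 + 0.5200i → escape time 6
(row=0, col=5): c = -0.3100 + 0.5200i → escape time 6
(row=1, col=0): c = -1.8900 + 0.2000i → escape time 4
(row=1, col=1): c = -1.5740 + 0.2000i → escape time 5
(row=1, col=2): c = -1.2580 + 0.2000i → escape time 6
(row=1, col=3): c = -0.9420 + 0.2000i → escape time 6
(row=1, col=4): c = -0.6260 + 0.2000i → escape time 6
(row=1, col=5): c = -0.3100 + 0.2000i → escape time 6
(row=2, col=0): c = -1.8900 + -0.1200i → escape time 4
(row=2, col=1): c = -1.5740 + -0.1200i → escape time 6
(row=2, col=2): c = -1.2580 + -0.1200i → escape time 6
(row=2, col=3): c = -0.9420 + -0.1200i → escape time 6
(row=2, col=4): c = -0.6260 + -0.1200i → escape time 6
(row=2, col=5): c = -0.3100 + -0.1200i → escape time 6
(row=3, col=0): c = -1.8900 + -0.4400i → escape time 3
(row=3, col=1): c = -1.5740 + -0.4400i → escape time 3
(row=3, col=2): c = -1.2580 + -0.4400i → escape time 6
(row=3, col=3): c = -0.9420 + -0.4400i → escape time 6
(row=3, col=4): c = -0.6260 + -0.4400i → escape time 6
(row=3, col=5): c = -0.3100 + -0.4400i → escape time 6
(row=4, col=0): c = -1.8900 + -0.7600i → escape time 1
(row=4, col=1): c = -1.5740 + -0.7600i → escape time 3
(row=4, col=2): c = -1.2580 + -0.7600i → escape time 3
(row=4, col=3): c = -0.9420 + -0.7600i → escape time 4
(row=4, col=4): c = -0.6260 + -0.7600i → escape time 5
(row=4, col=5): c = -0.3100 + -0.7600i → escape time 6
(row=5, col=0): c = -1.8900 + -1.0800i → escape time 1
(row=5, col=1): c = -1.5740 + -1.0800i → escape time 2
(row=5, col=2): c = -1.2580 + -1.0800i → escape time 3
(row=5, col=3): c = -0.9420 + -1.0800i → escape time 3
(row=5, col=4): c = -0.6260 + -1.0800i → escape time 3
(row=5, col=5): c = -0.3100 + -1.0800i → escape time 5

Answer: 234566
456666
466666
336666
133456
123335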